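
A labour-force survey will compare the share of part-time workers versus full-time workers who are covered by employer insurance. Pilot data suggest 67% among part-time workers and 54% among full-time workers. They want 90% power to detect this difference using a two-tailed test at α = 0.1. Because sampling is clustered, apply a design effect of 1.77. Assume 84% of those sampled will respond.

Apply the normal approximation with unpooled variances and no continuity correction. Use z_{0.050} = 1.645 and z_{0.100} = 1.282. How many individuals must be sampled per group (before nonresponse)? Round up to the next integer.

n = 502 per group

n = (z_{α/2} + z_β)² · [p₁(1−p₁) + p₂(1−p₂)] / (p₁ − p₂)²
  = (1.645 + 1.282)² · (0.67·0.33 + 0.54·0.46) / (0.13)²
  = (2.927)² · (0.2211 + 0.2484) / 0.0169
  = 8.5673 · 0.4695 / 0.0169
  = 238.01
Design effect: 1.77 × 238.01 = 421.28.
Adjust for 84% response: 421.28 / 0.84 = 501.52.
Round up → n = 502 per group.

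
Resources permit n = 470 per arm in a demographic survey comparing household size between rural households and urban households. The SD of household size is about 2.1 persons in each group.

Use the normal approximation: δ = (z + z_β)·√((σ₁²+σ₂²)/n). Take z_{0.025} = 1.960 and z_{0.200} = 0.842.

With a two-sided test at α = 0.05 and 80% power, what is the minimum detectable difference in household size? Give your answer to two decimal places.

δ = (z_{α/2} + z_β) · √((σ₁²+σ₂²)/n)
  = (1.960 + 0.842) · √(8.82/470)
  = 2.802 · √0.01877
  = 2.802 · 0.1370
  = 0.3838

Minimum detectable difference ≈ 0.38 persons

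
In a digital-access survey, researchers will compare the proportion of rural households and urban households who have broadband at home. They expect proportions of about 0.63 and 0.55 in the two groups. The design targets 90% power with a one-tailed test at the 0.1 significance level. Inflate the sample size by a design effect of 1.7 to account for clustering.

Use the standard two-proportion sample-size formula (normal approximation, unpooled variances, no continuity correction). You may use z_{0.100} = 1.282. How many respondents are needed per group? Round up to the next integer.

n = (z_α + z_β)² · [p₁(1−p₁) + p₂(1−p₂)] / (p₁ − p₂)²
  = (1.282 + 1.282)² · (0.63·0.37 + 0.55·0.45) / (0.08)²
  = (2.564)² · (0.2331 + 0.2475) / 0.0064
  = 6.5741 · 0.4806 / 0.0064
  = 493.67
Design effect: 1.7 × 493.67 = 839.24.
Round up → n = 840 per group.

n = 840 per group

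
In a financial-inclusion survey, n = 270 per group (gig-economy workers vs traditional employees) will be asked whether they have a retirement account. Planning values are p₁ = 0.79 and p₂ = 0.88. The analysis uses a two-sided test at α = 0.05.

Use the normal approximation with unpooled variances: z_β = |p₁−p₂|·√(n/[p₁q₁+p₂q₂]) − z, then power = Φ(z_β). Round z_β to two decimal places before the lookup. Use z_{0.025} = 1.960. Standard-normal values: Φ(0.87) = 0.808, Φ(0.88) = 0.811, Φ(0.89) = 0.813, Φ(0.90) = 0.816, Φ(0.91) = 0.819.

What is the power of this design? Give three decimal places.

Power ≈ 0.811

z_β = |p₁−p₂|·√(n/[p₁q₁+p₂q₂]) − z_{α/2}
    = 0.09 · √(270/0.2715) − 1.960
    = 0.09 · 31.5353 − 1.960
    = 2.8382 − 1.960 = 0.8782 → 0.88
Power = Φ(0.88) = 0.811.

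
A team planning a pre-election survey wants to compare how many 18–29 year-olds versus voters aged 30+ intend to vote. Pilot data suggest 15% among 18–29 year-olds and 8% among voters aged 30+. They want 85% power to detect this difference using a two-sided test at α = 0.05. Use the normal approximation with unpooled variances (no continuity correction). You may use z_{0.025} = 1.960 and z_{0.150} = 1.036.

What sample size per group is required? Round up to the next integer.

n = 369 per group

n = (z_{α/2} + z_β)² · [p₁(1−p₁) + p₂(1−p₂)] / (p₁ − p₂)²
  = (1.960 + 1.036)² · (0.15·0.85 + 0.08·0.92) / (0.07)²
  = (2.996)² · (0.1275 + 0.0736) / 0.0049
  = 8.9760 · 0.2011 / 0.0049
  = 368.38
Round up → n = 369 per group.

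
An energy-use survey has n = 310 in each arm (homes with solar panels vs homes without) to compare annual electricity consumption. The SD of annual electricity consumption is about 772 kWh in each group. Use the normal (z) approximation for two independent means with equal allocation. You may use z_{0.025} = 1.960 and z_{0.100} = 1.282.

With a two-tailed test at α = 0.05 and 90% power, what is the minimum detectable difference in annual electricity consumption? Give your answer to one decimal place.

Minimum detectable difference ≈ 201.0 kWh

δ = (z_{α/2} + z_β) · √((σ₁²+σ₂²)/n)
  = (1.960 + 1.282) · √(1191968/310)
  = 3.242 · √3845.1
  = 3.242 · 62.0085
  = 201.0317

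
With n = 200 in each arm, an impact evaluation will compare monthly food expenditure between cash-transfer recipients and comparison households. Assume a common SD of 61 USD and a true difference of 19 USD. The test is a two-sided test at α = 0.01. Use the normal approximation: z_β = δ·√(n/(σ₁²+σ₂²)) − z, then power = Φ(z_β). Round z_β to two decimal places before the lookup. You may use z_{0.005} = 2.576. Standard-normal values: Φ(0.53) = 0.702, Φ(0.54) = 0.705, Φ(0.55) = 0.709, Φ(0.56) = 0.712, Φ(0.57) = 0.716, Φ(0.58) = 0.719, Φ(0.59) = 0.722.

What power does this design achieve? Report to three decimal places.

z_β = δ·√(n/(σ₁²+σ₂²)) − z_{α/2}
    = 19 · √(200/7442) − 2.576
    = 19 · 0.16393 − 2.576
    = 3.1148 − 2.576 = 0.5388 → 0.54
Power = Φ(0.54) = 0.705.

Power ≈ 0.705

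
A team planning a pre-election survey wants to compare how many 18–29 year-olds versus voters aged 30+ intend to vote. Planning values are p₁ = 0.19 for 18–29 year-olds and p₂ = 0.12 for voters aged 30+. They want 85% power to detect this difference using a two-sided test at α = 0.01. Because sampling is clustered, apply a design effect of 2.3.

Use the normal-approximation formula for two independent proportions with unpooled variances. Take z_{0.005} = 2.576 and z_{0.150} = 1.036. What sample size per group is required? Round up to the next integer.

n = 1590 per group

n = (z_{α/2} + z_β)² · [p₁(1−p₁) + p₂(1−p₂)] / (p₁ − p₂)²
  = (2.576 + 1.036)² · (0.19·0.81 + 0.12·0.88) / (0.07)²
  = (3.612)² · (0.1539 + 0.1056) / 0.0049
  = 13.0465 · 0.2595 / 0.0049
  = 690.93
Design effect: 2.3 × 690.93 = 1589.15.
Round up → n = 1590 per group.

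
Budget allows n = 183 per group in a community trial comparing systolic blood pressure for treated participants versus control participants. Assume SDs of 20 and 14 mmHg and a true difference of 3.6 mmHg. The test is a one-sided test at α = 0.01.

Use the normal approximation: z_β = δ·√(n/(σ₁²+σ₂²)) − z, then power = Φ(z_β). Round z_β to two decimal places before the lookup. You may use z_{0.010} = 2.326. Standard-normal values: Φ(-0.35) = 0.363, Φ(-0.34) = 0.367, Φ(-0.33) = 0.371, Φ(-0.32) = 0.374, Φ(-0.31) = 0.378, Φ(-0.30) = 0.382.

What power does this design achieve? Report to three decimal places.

z_β = δ·√(n/(σ₁²+σ₂²)) − z_α
    = 3.6 · √(183/596) − 2.326
    = 3.6 · 0.55412 − 2.326
    = 1.9948 − 2.326 = -0.3312 → -0.33
Power = Φ(-0.33) = 0.371.

Power ≈ 0.371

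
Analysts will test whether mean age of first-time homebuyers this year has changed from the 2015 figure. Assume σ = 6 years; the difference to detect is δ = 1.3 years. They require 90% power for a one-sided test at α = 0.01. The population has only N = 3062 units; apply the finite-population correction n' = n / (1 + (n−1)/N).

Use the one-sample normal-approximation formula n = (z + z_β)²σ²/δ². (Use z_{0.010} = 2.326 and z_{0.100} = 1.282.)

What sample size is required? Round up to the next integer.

n = (z_α + z_β)² · σ² / δ²
  = (2.326 + 1.282)² · 6² / 1.3²
  = 13.0177 · 36 / 1.69
  = 277.30
Finite-population correction (N = 3062): 277.30 / (1 + (277.30 − 1)/3062) = 254.35.
Round up → n = 255.

n = 255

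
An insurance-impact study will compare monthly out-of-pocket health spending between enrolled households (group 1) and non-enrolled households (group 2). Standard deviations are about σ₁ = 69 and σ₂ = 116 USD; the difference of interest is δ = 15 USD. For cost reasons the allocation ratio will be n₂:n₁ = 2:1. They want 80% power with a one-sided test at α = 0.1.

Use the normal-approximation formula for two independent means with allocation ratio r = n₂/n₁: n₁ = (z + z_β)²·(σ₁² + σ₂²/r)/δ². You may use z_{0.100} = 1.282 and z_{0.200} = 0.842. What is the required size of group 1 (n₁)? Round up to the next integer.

n₁ = 231

n₁ = (z_α + z_β)² · (σ₁² + σ₂²/r) / δ²
   = (1.282 + 0.842)² · (69² + 116²/2) / 15²
   = 4.5114 · (4761 + 6728) / 225
   = 4.5114 · 11489 / 225
   = 230.36
Round up → n₁ = 231; n₂ = r·n₁ = 2 × 231 = 462.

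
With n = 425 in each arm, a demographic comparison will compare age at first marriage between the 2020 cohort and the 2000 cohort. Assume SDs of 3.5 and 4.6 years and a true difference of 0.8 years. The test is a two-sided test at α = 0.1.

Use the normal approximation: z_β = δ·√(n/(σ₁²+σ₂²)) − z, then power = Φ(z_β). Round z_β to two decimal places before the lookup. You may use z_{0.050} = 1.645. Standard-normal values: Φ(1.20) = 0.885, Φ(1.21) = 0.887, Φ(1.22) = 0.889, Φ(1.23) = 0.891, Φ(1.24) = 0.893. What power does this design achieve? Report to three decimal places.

z_β = δ·√(n/(σ₁²+σ₂²)) − z_{α/2}
    = 0.8 · √(425/33.41) − 1.645
    = 0.8 · 3.56661 − 1.645
    = 2.8533 − 1.645 = 1.2083 → 1.21
Power = Φ(1.21) = 0.887.

Power ≈ 0.887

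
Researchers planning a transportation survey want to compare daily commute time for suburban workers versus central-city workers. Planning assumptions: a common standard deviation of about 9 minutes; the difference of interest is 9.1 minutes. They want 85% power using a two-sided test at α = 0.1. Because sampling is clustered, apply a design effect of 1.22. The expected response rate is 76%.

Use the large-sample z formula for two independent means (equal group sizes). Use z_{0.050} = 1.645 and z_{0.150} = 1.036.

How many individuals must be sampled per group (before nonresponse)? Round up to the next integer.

n = (z_{α/2} + z_β)² · (σ₁² + σ₂²) / δ²
  = (1.645 + 1.036)² · (2·9² = 162) / 9.1²
  = 7.1878 · 162 / 82.81
  = 14.06
Design effect: 1.22 × 14.06 = 17.15.
Adjust for 76% response: 17.15 / 0.76 = 22.57.
Round up → n = 23 per group.

n = 23 per group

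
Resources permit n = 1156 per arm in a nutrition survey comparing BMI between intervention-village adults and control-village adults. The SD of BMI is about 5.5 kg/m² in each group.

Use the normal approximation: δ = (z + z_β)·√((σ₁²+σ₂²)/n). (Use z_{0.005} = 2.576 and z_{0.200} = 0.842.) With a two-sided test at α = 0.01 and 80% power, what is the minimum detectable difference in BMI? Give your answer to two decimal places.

Minimum detectable difference ≈ 0.78 kg/m²

δ = (z_{α/2} + z_β) · √((σ₁²+σ₂²)/n)
  = (2.576 + 0.842) · √(60.5/1156)
  = 3.418 · √0.05234
  = 3.418 · 0.2288
  = 0.7819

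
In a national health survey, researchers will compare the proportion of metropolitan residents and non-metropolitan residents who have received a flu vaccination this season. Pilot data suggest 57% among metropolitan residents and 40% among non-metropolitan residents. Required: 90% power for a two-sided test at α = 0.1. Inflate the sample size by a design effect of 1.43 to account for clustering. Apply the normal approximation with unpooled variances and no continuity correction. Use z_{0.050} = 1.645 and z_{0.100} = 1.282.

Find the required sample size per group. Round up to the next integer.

n = 206 per group

n = (z_{α/2} + z_β)² · [p₁(1−p₁) + p₂(1−p₂)] / (p₁ − p₂)²
  = (1.645 + 1.282)² · (0.57·0.43 + 0.40·0.60) / (0.17)²
  = (2.927)² · (0.2451 + 0.2400) / 0.0289
  = 8.5673 · 0.4851 / 0.0289
  = 143.81
Design effect: 1.43 × 143.81 = 205.64.
Round up → n = 206 per group.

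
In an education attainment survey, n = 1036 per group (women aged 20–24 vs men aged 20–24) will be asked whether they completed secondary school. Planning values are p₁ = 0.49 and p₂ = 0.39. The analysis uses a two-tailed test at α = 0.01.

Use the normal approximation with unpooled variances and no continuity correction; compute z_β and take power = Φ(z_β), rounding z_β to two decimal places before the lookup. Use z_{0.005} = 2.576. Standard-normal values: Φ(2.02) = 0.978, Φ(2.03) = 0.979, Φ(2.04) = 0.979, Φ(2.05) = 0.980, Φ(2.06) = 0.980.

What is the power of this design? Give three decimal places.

z_β = |p₁−p₂|·√(n/[p₁q₁+p₂q₂]) − z_{α/2}
    = 0.10 · √(1036/0.4878) − 2.576
    = 0.10 · 46.0849 − 2.576
    = 4.6085 − 2.576 = 2.0325 → 2.03
Power = Φ(2.03) = 0.979.

Power ≈ 0.979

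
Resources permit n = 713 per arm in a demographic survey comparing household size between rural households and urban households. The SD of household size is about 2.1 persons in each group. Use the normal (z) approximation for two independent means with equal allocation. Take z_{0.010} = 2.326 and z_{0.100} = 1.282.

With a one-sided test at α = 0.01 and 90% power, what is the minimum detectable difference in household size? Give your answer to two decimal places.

δ = (z_α + z_β) · √((σ₁²+σ₂²)/n)
  = (2.326 + 1.282) · √(8.82/713)
  = 3.608 · √0.01237
  = 3.608 · 0.1112
  = 0.4013

Minimum detectable difference ≈ 0.40 persons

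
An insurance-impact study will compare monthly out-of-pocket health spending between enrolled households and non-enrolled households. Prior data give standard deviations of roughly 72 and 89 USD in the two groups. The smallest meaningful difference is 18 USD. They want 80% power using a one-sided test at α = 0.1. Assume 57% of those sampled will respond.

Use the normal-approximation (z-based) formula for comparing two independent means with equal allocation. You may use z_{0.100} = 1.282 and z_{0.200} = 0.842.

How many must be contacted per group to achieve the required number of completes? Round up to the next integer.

n = (z_α + z_β)² · (σ₁² + σ₂²) / δ²
  = (1.282 + 0.842)² · (72² + 89² = 13105) / 18²
  = 4.5114 · 13105 / 324
  = 182.47
Adjust for 57% response: 182.47 / 0.57 = 320.13.
Round up → n = 321 per group.

n = 321 per group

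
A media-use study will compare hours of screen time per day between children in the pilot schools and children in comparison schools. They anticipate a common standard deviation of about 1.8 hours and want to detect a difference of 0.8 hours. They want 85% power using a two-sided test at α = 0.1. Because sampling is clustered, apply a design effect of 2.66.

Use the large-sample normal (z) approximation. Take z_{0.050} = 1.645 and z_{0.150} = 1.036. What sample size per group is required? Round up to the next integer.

n = 194 per group

n = (z_{α/2} + z_β)² · (σ₁² + σ₂²) / δ²
  = (1.645 + 1.036)² · (2·1.8² = 6.48) / 0.8²
  = 7.1878 · 6.48 / 0.64
  = 72.78
Design effect: 2.66 × 72.78 = 193.58.
Round up → n = 194 per group.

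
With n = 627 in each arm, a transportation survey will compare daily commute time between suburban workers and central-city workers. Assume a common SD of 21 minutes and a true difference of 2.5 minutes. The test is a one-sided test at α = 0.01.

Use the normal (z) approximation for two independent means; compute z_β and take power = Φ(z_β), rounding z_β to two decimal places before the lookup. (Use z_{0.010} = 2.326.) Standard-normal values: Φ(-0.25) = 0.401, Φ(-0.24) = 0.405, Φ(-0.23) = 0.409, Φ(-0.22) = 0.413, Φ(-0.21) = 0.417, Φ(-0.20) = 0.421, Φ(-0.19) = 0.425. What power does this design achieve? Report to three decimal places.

Power ≈ 0.413

z_β = δ·√(n/(σ₁²+σ₂²)) − z_α
    = 2.5 · √(627/882) − 2.326
    = 2.5 · 0.84314 − 2.326
    = 2.1078 − 2.326 = -0.2182 → -0.22
Power = Φ(-0.22) = 0.413.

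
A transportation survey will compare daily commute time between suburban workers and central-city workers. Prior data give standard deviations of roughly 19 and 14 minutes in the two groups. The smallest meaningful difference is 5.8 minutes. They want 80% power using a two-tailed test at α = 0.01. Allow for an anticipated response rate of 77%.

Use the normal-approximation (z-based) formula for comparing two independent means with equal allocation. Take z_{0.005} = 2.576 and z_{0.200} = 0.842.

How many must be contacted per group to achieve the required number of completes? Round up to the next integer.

n = (z_{α/2} + z_β)² · (σ₁² + σ₂²) / δ²
  = (2.576 + 0.842)² · (19² + 14² = 557) / 5.8²
  = 11.6827 · 557 / 33.64
  = 193.44
Adjust for 77% response: 193.44 / 0.77 = 251.22.
Round up → n = 252 per group.

n = 252 per group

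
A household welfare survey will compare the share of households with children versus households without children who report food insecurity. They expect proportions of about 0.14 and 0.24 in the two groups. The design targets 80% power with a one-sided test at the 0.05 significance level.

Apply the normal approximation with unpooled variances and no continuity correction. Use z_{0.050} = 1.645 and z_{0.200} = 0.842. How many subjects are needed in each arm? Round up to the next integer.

n = 188 per group

n = (z_α + z_β)² · [p₁(1−p₁) + p₂(1−p₂)] / (p₁ − p₂)²
  = (1.645 + 0.842)² · (0.14·0.86 + 0.24·0.76) / (-0.10)²
  = (2.487)² · (0.1204 + 0.1824) / 0.0100
  = 6.1852 · 0.3028 / 0.0100
  = 187.29
Round up → n = 188 per group.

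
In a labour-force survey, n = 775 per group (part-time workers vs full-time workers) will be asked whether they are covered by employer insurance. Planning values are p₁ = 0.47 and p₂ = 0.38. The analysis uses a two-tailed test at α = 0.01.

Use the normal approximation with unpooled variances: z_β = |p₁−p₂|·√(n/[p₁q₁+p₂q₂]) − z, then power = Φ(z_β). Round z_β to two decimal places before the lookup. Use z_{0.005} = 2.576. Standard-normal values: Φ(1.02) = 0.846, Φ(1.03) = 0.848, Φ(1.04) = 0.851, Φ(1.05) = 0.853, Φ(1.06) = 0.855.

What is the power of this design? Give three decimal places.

Power ≈ 0.846

z_β = |p₁−p₂|·√(n/[p₁q₁+p₂q₂]) − z_{α/2}
    = 0.09 · √(775/0.4847) − 2.576
    = 0.09 · 39.9866 − 2.576
    = 3.5988 − 2.576 = 1.0228 → 1.02
Power = Φ(1.02) = 0.846.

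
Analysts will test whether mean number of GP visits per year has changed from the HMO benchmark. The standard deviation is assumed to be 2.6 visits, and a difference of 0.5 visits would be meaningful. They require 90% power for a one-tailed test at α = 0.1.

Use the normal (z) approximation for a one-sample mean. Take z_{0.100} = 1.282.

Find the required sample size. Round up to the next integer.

n = 178

n = (z_α + z_β)² · σ² / δ²
  = (1.282 + 1.282)² · 2.6² / 0.5²
  = 6.5741 · 6.76 / 0.25
  = 177.76
Round up → n = 178.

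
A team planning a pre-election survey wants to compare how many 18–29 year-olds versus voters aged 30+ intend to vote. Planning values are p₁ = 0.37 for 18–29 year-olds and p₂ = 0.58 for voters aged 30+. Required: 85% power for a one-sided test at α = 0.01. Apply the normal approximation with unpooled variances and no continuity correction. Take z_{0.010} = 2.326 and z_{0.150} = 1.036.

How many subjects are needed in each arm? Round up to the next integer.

n = 123 per group

n = (z_α + z_β)² · [p₁(1−p₁) + p₂(1−p₂)] / (p₁ − p₂)²
  = (2.326 + 1.036)² · (0.37·0.63 + 0.58·0.42) / (-0.21)²
  = (3.362)² · (0.2331 + 0.2436) / 0.0441
  = 11.3030 · 0.4767 / 0.0441
  = 122.18
Round up → n = 123 per group.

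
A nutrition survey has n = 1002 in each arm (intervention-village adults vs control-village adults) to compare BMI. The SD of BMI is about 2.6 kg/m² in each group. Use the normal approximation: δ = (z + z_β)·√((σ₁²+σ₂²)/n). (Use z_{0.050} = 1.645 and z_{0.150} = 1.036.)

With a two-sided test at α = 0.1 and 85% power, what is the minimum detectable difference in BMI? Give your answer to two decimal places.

Minimum detectable difference ≈ 0.31 kg/m²

δ = (z_{α/2} + z_β) · √((σ₁²+σ₂²)/n)
  = (1.645 + 1.036) · √(13.52/1002)
  = 2.681 · √0.01349
  = 2.681 · 0.1162
  = 0.3114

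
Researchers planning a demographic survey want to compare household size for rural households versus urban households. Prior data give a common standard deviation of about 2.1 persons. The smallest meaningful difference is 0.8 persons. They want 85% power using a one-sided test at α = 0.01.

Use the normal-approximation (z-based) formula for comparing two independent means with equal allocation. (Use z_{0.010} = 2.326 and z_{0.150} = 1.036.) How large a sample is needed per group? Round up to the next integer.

n = 156 per group

n = (z_α + z_β)² · (σ₁² + σ₂²) / δ²
  = (2.326 + 1.036)² · (2·2.1² = 8.82) / 0.8²
  = 11.3030 · 8.82 / 0.64
  = 155.77
Round up → n = 156 per group.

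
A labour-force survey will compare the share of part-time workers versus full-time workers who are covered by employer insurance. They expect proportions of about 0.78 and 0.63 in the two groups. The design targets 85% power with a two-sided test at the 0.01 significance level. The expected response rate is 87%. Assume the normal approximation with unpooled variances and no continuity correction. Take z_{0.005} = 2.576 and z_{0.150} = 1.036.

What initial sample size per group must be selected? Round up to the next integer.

n = (z_{α/2} + z_β)² · [p₁(1−p₁) + p₂(1−p₂)] / (p₁ − p₂)²
  = (2.576 + 1.036)² · (0.78·0.22 + 0.63·0.37) / (0.15)²
  = (3.612)² · (0.1716 + 0.2331) / 0.0225
  = 13.0465 · 0.4047 / 0.0225
  = 234.66
Adjust for 87% response: 234.66 / 0.87 = 269.73.
Round up → n = 270 per group.

n = 270 per group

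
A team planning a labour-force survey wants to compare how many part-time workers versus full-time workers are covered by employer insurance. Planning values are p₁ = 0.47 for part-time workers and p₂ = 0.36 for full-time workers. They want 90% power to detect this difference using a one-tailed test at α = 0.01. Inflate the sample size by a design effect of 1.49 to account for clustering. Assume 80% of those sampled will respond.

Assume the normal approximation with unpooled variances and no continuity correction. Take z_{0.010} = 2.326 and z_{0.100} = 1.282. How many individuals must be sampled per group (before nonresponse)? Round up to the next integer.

n = (z_α + z_β)² · [p₁(1−p₁) + p₂(1−p₂)] / (p₁ − p₂)²
  = (2.326 + 1.282)² · (0.47·0.53 + 0.36·0.64) / (0.11)²
  = (3.608)² · (0.2491 + 0.2304) / 0.0121
  = 13.0177 · 0.4795 / 0.0121
  = 515.87
Design effect: 1.49 × 515.87 = 768.64.
Adjust for 80% response: 768.64 / 0.80 = 960.80.
Round up → n = 961 per group.

n = 961 per group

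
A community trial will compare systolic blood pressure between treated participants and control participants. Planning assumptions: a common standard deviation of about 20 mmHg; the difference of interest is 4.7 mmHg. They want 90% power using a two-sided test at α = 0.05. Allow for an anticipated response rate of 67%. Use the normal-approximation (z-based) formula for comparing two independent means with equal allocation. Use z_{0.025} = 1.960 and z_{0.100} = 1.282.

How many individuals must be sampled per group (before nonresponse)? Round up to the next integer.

n = 569 per group

n = (z_{α/2} + z_β)² · (σ₁² + σ₂²) / δ²
  = (1.960 + 1.282)² · (2·20² = 800) / 4.7²
  = 10.5106 · 800 / 22.09
  = 380.65
Adjust for 67% response: 380.65 / 0.67 = 568.13.
Round up → n = 569 per group.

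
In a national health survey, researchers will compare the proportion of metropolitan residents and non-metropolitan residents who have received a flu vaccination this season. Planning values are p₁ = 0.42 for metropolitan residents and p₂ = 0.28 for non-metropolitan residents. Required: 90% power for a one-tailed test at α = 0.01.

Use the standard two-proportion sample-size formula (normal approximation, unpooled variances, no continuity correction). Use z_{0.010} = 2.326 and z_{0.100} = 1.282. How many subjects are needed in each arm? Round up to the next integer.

n = (z_α + z_β)² · [p₁(1−p₁) + p₂(1−p₂)] / (p₁ − p₂)²
  = (2.326 + 1.282)² · (0.42·0.58 + 0.28·0.72) / (0.14)²
  = (3.608)² · (0.2436 + 0.2016) / 0.0196
  = 13.0177 · 0.4452 / 0.0196
  = 295.69
Round up → n = 296 per group.

n = 296 per group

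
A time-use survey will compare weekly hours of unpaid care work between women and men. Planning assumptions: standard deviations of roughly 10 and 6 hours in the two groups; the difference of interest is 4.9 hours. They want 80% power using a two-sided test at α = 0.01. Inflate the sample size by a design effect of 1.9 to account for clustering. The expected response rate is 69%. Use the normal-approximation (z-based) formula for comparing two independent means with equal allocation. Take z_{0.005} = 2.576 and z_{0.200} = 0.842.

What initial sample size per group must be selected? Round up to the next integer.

n = (z_{α/2} + z_β)² · (σ₁² + σ₂²) / δ²
  = (2.576 + 0.842)² · (10² + 6² = 136) / 4.9²
  = 11.6827 · 136 / 24.01
  = 66.17
Design effect: 1.9 × 66.17 = 125.73.
Adjust for 69% response: 125.73 / 0.69 = 182.22.
Round up → n = 183 per group.

n = 183 per group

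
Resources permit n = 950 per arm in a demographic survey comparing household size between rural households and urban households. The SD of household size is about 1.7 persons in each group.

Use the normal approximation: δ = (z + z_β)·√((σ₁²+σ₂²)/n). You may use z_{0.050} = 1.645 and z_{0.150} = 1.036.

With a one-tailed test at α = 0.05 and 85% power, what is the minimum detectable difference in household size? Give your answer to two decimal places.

Minimum detectable difference ≈ 0.21 persons

δ = (z_α + z_β) · √((σ₁²+σ₂²)/n)
  = (1.645 + 1.036) · √(5.78/950)
  = 2.681 · √0.00608
  = 2.681 · 0.0780
  = 0.2091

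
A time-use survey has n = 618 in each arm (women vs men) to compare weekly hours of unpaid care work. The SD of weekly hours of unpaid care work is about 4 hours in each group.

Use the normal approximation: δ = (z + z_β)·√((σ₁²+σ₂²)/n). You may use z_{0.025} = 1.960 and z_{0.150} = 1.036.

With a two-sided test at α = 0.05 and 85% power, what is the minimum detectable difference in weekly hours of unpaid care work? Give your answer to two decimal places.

δ = (z_{α/2} + z_β) · √((σ₁²+σ₂²)/n)
  = (1.960 + 1.036) · √(32/618)
  = 2.996 · √0.05178
  = 2.996 · 0.2276
  = 0.6817

Minimum detectable difference ≈ 0.68 hours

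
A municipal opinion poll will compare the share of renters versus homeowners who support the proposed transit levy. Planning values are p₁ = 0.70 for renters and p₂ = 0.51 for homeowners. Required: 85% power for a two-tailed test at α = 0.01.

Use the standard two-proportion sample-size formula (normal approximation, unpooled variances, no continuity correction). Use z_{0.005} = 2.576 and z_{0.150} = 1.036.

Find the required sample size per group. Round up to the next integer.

n = (z_{α/2} + z_β)² · [p₁(1−p₁) + p₂(1−p₂)] / (p₁ − p₂)²
  = (2.576 + 1.036)² · (0.70·0.30 + 0.51·0.49) / (0.19)²
  = (3.612)² · (0.2100 + 0.2499) / 0.0361
  = 13.0465 · 0.4599 / 0.0361
  = 166.21
Round up → n = 167 per group.

n = 167 per group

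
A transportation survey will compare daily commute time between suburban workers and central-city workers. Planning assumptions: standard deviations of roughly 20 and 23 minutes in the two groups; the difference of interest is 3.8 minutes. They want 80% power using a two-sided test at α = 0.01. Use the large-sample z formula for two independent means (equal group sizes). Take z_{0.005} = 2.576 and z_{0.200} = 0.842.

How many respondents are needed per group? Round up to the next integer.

n = (z_{α/2} + z_β)² · (σ₁² + σ₂²) / δ²
  = (2.576 + 0.842)² · (20² + 23² = 929) / 3.8²
  = 11.6827 · 929 / 14.44
  = 751.61
Round up → n = 752 per group.

n = 752 per group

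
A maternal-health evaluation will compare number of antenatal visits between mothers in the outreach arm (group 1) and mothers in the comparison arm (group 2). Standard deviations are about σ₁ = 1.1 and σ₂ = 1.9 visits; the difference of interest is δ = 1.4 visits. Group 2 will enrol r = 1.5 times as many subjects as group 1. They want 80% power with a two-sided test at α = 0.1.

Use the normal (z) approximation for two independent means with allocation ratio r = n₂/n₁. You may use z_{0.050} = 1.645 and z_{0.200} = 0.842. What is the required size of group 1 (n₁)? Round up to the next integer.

n₁ = 12

n₁ = (z_{α/2} + z_β)² · (σ₁² + σ₂²/r) / δ²
   = (1.645 + 0.842)² · (1.1² + 1.9²/1.5) / 1.4²
   = 6.1852 · (1.21 + 2.4067) / 1.96
   = 6.1852 · 3.6167 / 1.96
   = 11.41
Round up → n₁ = 12; n₂ = r·n₁ = 1.5 × 12 = 18.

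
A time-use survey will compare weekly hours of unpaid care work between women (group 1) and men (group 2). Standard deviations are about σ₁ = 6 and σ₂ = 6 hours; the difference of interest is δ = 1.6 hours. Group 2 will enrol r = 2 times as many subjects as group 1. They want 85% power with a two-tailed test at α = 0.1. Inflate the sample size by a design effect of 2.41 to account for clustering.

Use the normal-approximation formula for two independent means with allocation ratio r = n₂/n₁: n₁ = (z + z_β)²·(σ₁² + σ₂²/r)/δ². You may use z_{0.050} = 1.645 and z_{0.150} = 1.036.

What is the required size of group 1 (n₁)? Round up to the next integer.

n₁ = 366

n₁ = (z_{α/2} + z_β)² · (σ₁² + σ₂²/r) / δ²
   = (1.645 + 1.036)² · (6² + 6²/2) / 1.6²
   = 7.1878 · (36 + 18) / 2.56
   = 7.1878 · 54 / 2.56
   = 151.62
Design effect: 2.41 × 151.62 = 365.40.
Round up → n₁ = 366; n₂ = r·n₁ = 2 × 366 = 732.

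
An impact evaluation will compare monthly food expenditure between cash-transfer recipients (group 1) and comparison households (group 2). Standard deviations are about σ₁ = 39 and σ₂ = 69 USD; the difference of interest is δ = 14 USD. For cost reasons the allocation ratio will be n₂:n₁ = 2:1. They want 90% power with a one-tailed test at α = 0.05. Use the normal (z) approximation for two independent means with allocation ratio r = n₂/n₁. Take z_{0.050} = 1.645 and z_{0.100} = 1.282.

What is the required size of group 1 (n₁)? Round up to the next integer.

n₁ = (z_α + z_β)² · (σ₁² + σ₂²/r) / δ²
   = (1.645 + 1.282)² · (39² + 69²/2) / 14²
   = 8.5673 · (1521 + 2380.5) / 196
   = 8.5673 · 3901.5 / 196
   = 170.54
Round up → n₁ = 171; n₂ = r·n₁ = 2 × 171 = 342.

n₁ = 171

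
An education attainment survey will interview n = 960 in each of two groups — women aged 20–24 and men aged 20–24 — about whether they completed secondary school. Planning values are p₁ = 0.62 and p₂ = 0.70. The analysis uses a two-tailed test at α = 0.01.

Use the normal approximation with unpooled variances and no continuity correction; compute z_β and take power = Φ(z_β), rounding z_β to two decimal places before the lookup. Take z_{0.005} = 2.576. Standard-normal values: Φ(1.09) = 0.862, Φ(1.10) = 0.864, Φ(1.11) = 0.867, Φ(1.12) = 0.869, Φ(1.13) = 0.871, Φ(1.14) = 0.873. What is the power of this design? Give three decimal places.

Power ≈ 0.873

z_β = |p₁−p₂|·√(n/[p₁q₁+p₂q₂]) − z_{α/2}
    = 0.08 · √(960/0.4456) − 2.576
    = 0.08 · 46.4155 − 2.576
    = 3.7132 − 2.576 = 1.1372 → 1.14
Power = Φ(1.14) = 0.873.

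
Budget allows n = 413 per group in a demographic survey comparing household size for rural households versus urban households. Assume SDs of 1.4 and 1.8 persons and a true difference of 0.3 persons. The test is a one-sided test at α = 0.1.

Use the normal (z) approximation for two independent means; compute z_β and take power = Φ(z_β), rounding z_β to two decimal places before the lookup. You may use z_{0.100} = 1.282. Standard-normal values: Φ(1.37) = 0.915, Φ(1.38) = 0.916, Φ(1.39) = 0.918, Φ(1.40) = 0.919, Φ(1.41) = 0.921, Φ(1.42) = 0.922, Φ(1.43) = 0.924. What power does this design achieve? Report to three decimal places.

Power ≈ 0.918

z_β = δ·√(n/(σ₁²+σ₂²)) − z_α
    = 0.3 · √(413/5.2) − 1.282
    = 0.3 · 8.91196 − 1.282
    = 2.6736 − 1.282 = 1.3916 → 1.39
Power = Φ(1.39) = 0.918.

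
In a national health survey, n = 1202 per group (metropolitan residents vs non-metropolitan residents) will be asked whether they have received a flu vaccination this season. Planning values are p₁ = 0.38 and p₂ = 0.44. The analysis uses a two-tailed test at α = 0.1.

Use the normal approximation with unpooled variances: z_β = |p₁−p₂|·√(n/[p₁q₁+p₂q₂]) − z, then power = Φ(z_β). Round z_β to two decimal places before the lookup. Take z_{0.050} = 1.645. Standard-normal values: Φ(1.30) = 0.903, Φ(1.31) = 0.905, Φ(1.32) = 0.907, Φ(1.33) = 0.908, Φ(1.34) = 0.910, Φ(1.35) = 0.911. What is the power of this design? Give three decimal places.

z_β = |p₁−p₂|·√(n/[p₁q₁+p₂q₂]) − z_{α/2}
    = 0.06 · √(1202/0.4820) − 1.645
    = 0.06 · 49.9377 − 1.645
    = 2.9963 − 1.645 = 1.3513 → 1.35
Power = Φ(1.35) = 0.911.

Power ≈ 0.911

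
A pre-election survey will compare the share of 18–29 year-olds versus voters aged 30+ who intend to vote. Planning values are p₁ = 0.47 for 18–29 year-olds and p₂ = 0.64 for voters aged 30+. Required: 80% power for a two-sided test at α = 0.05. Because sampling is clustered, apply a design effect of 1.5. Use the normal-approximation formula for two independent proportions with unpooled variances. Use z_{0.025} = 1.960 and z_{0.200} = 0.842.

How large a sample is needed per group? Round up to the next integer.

n = (z_{α/2} + z_β)² · [p₁(1−p₁) + p₂(1−p₂)] / (p₁ − p₂)²
  = (1.960 + 0.842)² · (0.47·0.53 + 0.64·0.36) / (-0.17)²
  = (2.802)² · (0.2491 + 0.2304) / 0.0289
  = 7.8512 · 0.4795 / 0.0289
  = 130.26
Design effect: 1.5 × 130.26 = 195.40.
Round up → n = 196 per group.

n = 196 per group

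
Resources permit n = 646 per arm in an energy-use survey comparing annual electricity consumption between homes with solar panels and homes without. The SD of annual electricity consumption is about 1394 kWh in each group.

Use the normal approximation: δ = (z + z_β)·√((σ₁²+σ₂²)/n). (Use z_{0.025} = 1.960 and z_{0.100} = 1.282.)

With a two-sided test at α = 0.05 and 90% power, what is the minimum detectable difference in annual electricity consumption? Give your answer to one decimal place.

Minimum detectable difference ≈ 251.5 kWh

δ = (z_{α/2} + z_β) · √((σ₁²+σ₂²)/n)
  = (1.960 + 1.282) · √(3886472/646)
  = 3.242 · √6016.2
  = 3.242 · 77.5642
  = 251.4632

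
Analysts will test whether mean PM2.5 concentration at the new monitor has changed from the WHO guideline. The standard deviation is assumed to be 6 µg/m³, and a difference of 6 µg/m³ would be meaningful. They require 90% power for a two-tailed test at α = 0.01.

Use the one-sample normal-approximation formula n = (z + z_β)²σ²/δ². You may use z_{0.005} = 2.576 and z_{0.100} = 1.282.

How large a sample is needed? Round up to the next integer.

n = 15

n = (z_{α/2} + z_β)² · σ² / δ²
  = (2.576 + 1.282)² · 6² / 6²
  = 14.8842 · 36 / 36
  = 14.88
Round up → n = 15.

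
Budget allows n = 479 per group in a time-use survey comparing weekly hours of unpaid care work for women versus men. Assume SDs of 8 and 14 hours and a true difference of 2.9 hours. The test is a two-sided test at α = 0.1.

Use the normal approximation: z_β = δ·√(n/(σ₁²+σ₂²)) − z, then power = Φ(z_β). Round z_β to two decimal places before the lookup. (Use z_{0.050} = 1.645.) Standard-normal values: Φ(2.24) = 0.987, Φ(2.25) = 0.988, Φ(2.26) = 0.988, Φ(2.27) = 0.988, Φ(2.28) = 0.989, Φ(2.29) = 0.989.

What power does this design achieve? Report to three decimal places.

z_β = δ·√(n/(σ₁²+σ₂²)) − z_{α/2}
    = 2.9 · √(479/260) − 1.645
    = 2.9 · 1.35732 − 1.645
    = 3.9362 − 1.645 = 2.2912 → 2.29
Power = Φ(2.29) = 0.989.

Power ≈ 0.989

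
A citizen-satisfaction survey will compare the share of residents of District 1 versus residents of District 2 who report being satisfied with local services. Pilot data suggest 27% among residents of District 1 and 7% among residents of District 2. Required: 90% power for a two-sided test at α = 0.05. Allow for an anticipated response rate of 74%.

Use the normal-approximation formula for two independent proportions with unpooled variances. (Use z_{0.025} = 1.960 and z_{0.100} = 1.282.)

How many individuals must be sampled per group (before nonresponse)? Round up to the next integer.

n = (z_{α/2} + z_β)² · [p₁(1−p₁) + p₂(1−p₂)] / (p₁ − p₂)²
  = (1.960 + 1.282)² · (0.27·0.73 + 0.07·0.93) / (0.20)²
  = (3.242)² · (0.1971 + 0.0651) / 0.0400
  = 10.5106 · 0.2622 / 0.0400
  = 68.90
Adjust for 74% response: 68.90 / 0.74 = 93.10.
Round up → n = 94 per group.

n = 94 per group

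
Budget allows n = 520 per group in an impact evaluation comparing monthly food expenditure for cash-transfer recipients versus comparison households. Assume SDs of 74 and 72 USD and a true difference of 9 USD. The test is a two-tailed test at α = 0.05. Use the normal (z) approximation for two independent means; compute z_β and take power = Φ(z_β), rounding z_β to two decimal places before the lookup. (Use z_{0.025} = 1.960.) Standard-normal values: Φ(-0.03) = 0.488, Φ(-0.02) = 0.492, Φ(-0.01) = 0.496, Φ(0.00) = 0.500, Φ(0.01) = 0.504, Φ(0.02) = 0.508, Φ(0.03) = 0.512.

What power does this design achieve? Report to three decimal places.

Power ≈ 0.512

z_β = δ·√(n/(σ₁²+σ₂²)) − z_{α/2}
    = 9 · √(520/10660) − 1.960
    = 9 · 0.22086 − 1.960
    = 1.9878 − 1.960 = 0.0278 → 0.03
Power = Φ(0.03) = 0.512.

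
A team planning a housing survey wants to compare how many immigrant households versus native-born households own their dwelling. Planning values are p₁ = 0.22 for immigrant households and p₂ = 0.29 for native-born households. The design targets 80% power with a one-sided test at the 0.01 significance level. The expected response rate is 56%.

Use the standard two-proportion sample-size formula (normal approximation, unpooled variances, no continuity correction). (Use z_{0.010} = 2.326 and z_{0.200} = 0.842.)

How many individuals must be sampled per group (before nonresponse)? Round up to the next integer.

n = (z_α + z_β)² · [p₁(1−p₁) + p₂(1−p₂)] / (p₁ − p₂)²
  = (2.326 + 0.842)² · (0.22·0.78 + 0.29·0.71) / (-0.07)²
  = (3.168)² · (0.1716 + 0.2059) / 0.0049
  = 10.0362 · 0.3775 / 0.0049
  = 773.20
Adjust for 56% response: 773.20 / 0.56 = 1380.71.
Round up → n = 1381 per group.

n = 1381 per group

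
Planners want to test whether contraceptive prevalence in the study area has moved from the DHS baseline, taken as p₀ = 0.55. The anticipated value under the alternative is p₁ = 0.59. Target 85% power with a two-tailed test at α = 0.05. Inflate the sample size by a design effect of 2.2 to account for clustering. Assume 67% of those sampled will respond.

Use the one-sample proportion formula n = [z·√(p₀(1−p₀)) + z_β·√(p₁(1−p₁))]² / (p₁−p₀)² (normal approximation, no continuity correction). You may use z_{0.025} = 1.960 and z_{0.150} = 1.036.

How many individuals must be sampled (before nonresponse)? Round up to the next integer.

n = [z_{α/2}·√(p₀q₀) + z_β·√(p₁q₁)]² / (p₁ − p₀)²
  = [1.960·√(0.55·0.45) + 1.036·√(0.59·0.41)]² / (0.04)²
  = [1.960·0.4975 + 1.036·0.4918]² / 0.0016
  = [1.4846]² / 0.0016
  = 1377.57
Design effect: 2.2 × 1377.57 = 3030.66.
Adjust for 67% response: 3030.66 / 0.67 = 4523.38.
Round up → n = 4524.

n = 4524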